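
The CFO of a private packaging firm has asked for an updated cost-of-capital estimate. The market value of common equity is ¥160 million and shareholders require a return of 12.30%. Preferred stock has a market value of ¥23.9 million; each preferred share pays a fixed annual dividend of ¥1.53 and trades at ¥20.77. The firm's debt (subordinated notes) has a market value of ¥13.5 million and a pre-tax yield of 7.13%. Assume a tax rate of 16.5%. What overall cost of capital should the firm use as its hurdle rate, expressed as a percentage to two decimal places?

Cost of preferred: Rp = 1.53 / 20.77 = 7.3664%.
Total capital V = 160 + 23.9 + 13.5 = 197.4.
Equity: weight = 160/197.4 = 0.8105; cost = 12.3%.
Preferred: weight = 23.9/197.4 = 0.1211; cost = 7.3664%.
Subordinated notes: weight = 13.5/197.4 = 0.0684; after-tax cost = 7.13% × (1 − 16.5%) = 5.9535%.
WACC = 0.8105 × 12.3000% + 0.1211 × 7.3664% + 0.0684 × 5.9535% = 11.2686%.

11.27%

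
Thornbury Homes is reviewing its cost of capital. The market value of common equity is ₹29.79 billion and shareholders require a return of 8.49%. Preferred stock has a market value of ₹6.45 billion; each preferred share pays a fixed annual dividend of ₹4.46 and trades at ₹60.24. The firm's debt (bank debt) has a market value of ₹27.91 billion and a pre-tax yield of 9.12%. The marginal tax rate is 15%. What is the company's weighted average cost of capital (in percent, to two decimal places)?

Cost of preferred: Rp = 4.46 / 60.24 = 7.4037%.
Total capital V = 29.79 + 6.45 + 27.91 = 64.15.
Equity: weight = 29.79/64.15 = 0.4644; cost = 8.49%.
Preferred: weight = 6.45/64.15 = 0.1005; cost = 7.4037%.
Bank debt: weight = 27.91/64.15 = 0.4351; after-tax cost = 9.12% × (1 − 15%) = 7.7520%.
WACC = 0.4644 × 8.4900% + 0.1005 × 7.4037% + 0.4351 × 7.7520% = 8.0597%.

8.06%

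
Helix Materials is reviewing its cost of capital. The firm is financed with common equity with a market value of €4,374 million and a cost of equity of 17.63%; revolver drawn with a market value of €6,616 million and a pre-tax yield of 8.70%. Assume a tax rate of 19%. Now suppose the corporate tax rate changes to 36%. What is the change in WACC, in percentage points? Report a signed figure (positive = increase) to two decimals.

-0.89 pp

Current WACC:
Total capital V = 4374 + 6616 = 10990.
Equity: weight = 4374/10990 = 0.3980; cost = 17.63%.
Revolver drawn: weight = 6616/10990 = 0.6020; after-tax cost = 8.7% × (1 − 19%) = 7.0470%.
WACC = 0.3980 × 17.6300% + 0.6020 × 7.0470% = 11.2590%.
After the change:
Total capital V = 4374 + 6616 = 10990.
Equity: weight = 4374/10990 = 0.3980; cost = 17.63%.
Revolver drawn: weight = 6616/10990 = 0.6020; after-tax cost = 8.7% × (1 − 36%) = 5.5680%.
WACC = 0.3980 × 17.6300% + 0.6020 × 5.5680% = 10.3687%.
Change in WACC = 10.3687% − 11.2590% = -0.8904 pp.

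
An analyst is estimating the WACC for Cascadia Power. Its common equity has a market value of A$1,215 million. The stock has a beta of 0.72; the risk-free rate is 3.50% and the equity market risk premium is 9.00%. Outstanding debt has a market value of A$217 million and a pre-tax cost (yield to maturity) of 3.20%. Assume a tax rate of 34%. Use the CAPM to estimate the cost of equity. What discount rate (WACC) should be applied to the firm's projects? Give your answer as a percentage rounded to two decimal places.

Cost of equity via CAPM: Re = 3.5% + 0.72 × 9.0% = 9.9800%.
Total capital V = 1215 + 217 = 1432.
Equity: weight = 1215/1432 = 0.8485; cost = 9.98%.
Debt: weight = 217/1432 = 0.1515; after-tax cost = 3.2% × (1 − 34%) = 2.1120%.
WACC = 0.8485 × 9.9800% + 0.1515 × 2.1120% = 8.7877%.

8.79%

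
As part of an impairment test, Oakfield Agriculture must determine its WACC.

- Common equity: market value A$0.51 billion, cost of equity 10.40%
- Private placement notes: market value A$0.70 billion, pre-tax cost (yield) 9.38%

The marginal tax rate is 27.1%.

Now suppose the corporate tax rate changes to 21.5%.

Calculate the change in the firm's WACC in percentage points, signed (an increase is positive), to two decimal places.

Current WACC:
Total capital V = 0.51 + 0.7 = 1.21.
Equity: weight = 0.51/1.21 = 0.4215; cost = 10.4%.
Private placement notes: weight = 0.7/1.21 = 0.5785; after-tax cost = 9.38% × (1 − 27.1%) = 6.8380%.
WACC = 0.4215 × 10.4000% + 0.5785 × 6.8380% = 8.3394%.
After the change:
Total capital V = 0.51 + 0.7 = 1.21.
Equity: weight = 0.51/1.21 = 0.4215; cost = 10.4%.
Private placement notes: weight = 0.7/1.21 = 0.5785; after-tax cost = 9.38% × (1 − 21.5%) = 7.3633%.
WACC = 0.4215 × 10.4000% + 0.5785 × 7.3633% = 8.6432%.
Change in WACC = 8.6432% − 8.3394% = 0.3039 pp.

+0.30 pp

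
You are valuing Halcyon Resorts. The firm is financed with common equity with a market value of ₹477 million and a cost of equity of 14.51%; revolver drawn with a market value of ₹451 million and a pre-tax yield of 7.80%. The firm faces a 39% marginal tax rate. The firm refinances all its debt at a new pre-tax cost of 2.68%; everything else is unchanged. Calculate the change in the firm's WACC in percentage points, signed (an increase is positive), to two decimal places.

-1.52 pp

Current WACC:
Total capital V = 477 + 451 = 928.
Equity: weight = 477/928 = 0.5140; cost = 14.51%.
Revolver drawn: weight = 451/928 = 0.4860; after-tax cost = 7.8% × (1 − 39%) = 4.7580%.
WACC = 0.5140 × 14.5100% + 0.4860 × 4.7580% = 9.7706%.
After the change:
Total capital V = 477 + 451 = 928.
Equity: weight = 477/928 = 0.5140; cost = 14.51%.
Revolver drawn: weight = 451/928 = 0.4860; after-tax cost = 2.68% × (1 − 39%) = 1.6348%.
WACC = 0.5140 × 14.5100% + 0.4860 × 1.6348% = 8.2528%.
Change in WACC = 8.2528% − 9.7706% = -1.5178 pp.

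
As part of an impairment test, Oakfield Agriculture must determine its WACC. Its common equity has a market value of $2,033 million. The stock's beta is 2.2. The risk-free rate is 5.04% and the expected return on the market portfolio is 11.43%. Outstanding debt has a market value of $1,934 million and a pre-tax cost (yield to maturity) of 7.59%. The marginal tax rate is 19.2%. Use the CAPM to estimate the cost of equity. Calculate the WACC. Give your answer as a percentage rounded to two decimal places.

12.78%

Market risk premium = 11.43% − 5.04% = 6.39%.
Cost of equity via CAPM: Re = 5.04% + 2.2 × 6.39% = 19.0980%.
Total capital V = 2033 + 1934 = 3967.
Equity: weight = 2033/3967 = 0.5125; cost = 19.098%.
Debt: weight = 1934/3967 = 0.4875; after-tax cost = 7.59% × (1 − 19.2%) = 6.1327%.
WACC = 0.5125 × 19.0980% + 0.4875 × 6.1327% = 12.7771%.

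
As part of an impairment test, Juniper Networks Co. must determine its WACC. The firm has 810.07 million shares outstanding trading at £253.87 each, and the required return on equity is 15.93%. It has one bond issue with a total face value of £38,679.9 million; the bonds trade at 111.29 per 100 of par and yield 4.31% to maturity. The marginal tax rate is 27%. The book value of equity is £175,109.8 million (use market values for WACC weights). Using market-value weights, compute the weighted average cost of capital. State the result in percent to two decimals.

13.72%

Market value of equity E = 253.87 × 810.07m = 205652.4709m. Market value of debt D = 38679.9m × 111.29/100 = 43046.86071m.
Total capital V = 205652.4709 + 43046.86071 = 248699.33161.
Equity: weight = 205652.4709/248699.33161 = 0.8269; cost = 15.93%.
Bonds outstanding: weight = 43046.86071/248699.33161 = 0.1731; after-tax cost = 4.31% × (1 − 27%) = 3.1463%.
WACC = 0.8269 × 15.9300% + 0.1731 × 3.1463% = 13.7173%.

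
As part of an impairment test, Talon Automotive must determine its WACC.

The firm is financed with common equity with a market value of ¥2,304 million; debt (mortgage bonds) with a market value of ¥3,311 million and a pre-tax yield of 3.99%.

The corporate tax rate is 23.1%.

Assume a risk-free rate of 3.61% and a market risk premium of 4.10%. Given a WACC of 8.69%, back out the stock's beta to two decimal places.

Total capital V = 2304 + 3311 = 5615.
Equity weight = 2304/5615 = 0.4103.
Mortgage bonds weight = 3311/5615 = 0.5897.
Debt contribution = 0.5897 × 3.99% × (1 − 23.1%) = 1.8093%.
Required equity contribution = 8.69% − 1.8093% = 6.8807%  ⇒  Re = 16.7687%.
CAPM: 16.7687% = 3.61% + β × 4.1%  ⇒  β = 3.2094.

3.21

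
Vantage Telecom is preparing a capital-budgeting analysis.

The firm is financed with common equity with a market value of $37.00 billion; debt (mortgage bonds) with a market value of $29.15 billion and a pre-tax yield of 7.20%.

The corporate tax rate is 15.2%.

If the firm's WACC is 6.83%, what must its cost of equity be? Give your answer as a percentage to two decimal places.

7.40%

Total capital V = 37 + 29.15 = 66.15.
Equity weight = 37/66.15 = 0.5593.
Mortgage bonds weight = 29.15/66.15 = 0.4407.
Debt contribution = 0.4407 × 7.2% × (1 − 15.2%) = 2.6905%.
Required equity contribution = 6.83% − 2.6905% = 4.1395%.
Re = 4.1395% / 0.5593 = 7.4007%.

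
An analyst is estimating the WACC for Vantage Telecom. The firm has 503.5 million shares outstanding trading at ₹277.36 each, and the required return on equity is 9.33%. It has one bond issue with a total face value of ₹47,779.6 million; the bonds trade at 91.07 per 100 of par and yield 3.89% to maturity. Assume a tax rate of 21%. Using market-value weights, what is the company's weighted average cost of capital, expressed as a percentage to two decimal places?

Market value of equity E = 277.36 × 503.5m = 139650.76m. Market value of debt D = 47779.6m × 91.07/100 = 43512.88172m.
Total capital V = 139650.76 + 43512.88172 = 183163.64172.
Equity: weight = 139650.76/183163.64172 = 0.7624; cost = 9.33%.
Bonds outstanding: weight = 43512.88172/183163.64172 = 0.2376; after-tax cost = 3.89% × (1 − 21%) = 3.0731%.
WACC = 0.7624 × 9.3300% + 0.2376 × 3.0731% = 7.8436%.

7.84%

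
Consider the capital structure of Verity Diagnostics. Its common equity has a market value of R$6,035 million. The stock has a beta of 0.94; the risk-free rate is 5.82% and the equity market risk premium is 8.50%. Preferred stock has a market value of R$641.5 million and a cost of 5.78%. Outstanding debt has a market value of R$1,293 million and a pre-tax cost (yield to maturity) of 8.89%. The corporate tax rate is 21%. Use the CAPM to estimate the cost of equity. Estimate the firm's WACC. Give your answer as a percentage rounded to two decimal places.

Cost of equity via CAPM: Re = 5.82% + 0.94 × 8.5% = 13.8100%.
Total capital V = 6035 + 641.5 + 1293 = 7969.5.
Equity: weight = 6035/7969.5 = 0.7573; cost = 13.81%.
Preferred: weight = 641.5/7969.5 = 0.0805; cost = 5.78%.
Debt: weight = 1293/7969.5 = 0.1622; after-tax cost = 8.89% × (1 − 21%) = 7.0231%.
WACC = 0.7573 × 13.8100% + 0.0805 × 5.7800% + 0.1622 × 7.0231% = 12.0625%.

12.06%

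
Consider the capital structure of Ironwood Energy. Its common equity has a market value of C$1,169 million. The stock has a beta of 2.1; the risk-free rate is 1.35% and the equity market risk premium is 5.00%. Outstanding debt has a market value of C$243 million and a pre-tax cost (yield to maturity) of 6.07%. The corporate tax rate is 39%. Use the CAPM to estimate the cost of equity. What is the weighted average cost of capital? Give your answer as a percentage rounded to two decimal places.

10.45%

Cost of equity via CAPM: Re = 1.35% + 2.1 × 5.0% = 11.8500%.
Total capital V = 1169 + 243 = 1412.
Equity: weight = 1169/1412 = 0.8279; cost = 11.85%.
Debt: weight = 243/1412 = 0.1721; after-tax cost = 6.07% × (1 − 39%) = 3.7027%.
WACC = 0.8279 × 11.8500% + 0.1721 × 3.7027% = 10.4479%.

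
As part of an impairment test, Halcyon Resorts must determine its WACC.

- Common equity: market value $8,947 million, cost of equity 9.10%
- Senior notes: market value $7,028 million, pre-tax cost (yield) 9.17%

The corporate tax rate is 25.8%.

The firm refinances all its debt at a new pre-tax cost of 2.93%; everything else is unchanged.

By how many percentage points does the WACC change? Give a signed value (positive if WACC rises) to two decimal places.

Current WACC:
Total capital V = 8947 + 7028 = 15975.
Equity: weight = 8947/15975 = 0.5601; cost = 9.1%.
Senior notes: weight = 7028/15975 = 0.4399; after-tax cost = 9.17% × (1 − 25.8%) = 6.8041%.
WACC = 0.5601 × 9.1000% + 0.4399 × 6.8041% = 8.0900%.
After the change:
Total capital V = 8947 + 7028 = 15975.
Equity: weight = 8947/15975 = 0.5601; cost = 9.1%.
Senior notes: weight = 7028/15975 = 0.4399; after-tax cost = 2.93% × (1 − 25.8%) = 2.1741%.
WACC = 0.5601 × 9.1000% + 0.4399 × 2.1741% = 6.0530%.
Change in WACC = 6.0530% − 8.0900% = -2.0369 pp.

-2.04 pp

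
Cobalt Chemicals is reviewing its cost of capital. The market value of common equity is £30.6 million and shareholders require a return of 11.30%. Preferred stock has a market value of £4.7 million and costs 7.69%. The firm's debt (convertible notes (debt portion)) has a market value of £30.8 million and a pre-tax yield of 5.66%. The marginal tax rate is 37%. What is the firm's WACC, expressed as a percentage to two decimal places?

7.44%

Total capital V = 30.6 + 4.7 + 30.8 = 66.1.
Equity: weight = 30.6/66.1 = 0.4629; cost = 11.3%.
Preferred: weight = 4.7/66.1 = 0.0711; cost = 7.69%.
Convertible notes (debt portion): weight = 30.8/66.1 = 0.4660; after-tax cost = 5.66% × (1 − 37%) = 3.5658%.
WACC = 0.4629 × 11.3000% + 0.0711 × 7.6900% + 0.4660 × 3.5658% = 7.4395%.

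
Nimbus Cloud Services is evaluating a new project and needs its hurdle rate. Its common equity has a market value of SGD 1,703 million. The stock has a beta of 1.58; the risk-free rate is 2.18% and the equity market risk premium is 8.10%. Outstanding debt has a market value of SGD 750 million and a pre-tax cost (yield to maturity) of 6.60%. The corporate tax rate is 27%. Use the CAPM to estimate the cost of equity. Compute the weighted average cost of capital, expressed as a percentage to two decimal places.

11.87%

Cost of equity via CAPM: Re = 2.18% + 1.58 × 8.1% = 14.9780%.
Total capital V = 1703 + 750 = 2453.
Equity: weight = 1703/2453 = 0.6943; cost = 14.978%.
Debt: weight = 750/2453 = 0.3057; after-tax cost = 6.6% × (1 − 27%) = 4.8180%.
WACC = 0.6943 × 14.9780% + 0.3057 × 4.8180% = 11.8716%.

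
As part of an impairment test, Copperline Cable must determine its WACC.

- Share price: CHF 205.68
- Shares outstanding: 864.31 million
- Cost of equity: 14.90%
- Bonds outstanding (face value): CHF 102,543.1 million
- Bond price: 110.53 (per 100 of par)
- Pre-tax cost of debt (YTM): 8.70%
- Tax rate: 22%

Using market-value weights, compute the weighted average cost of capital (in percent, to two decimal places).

11.74%

Market value of equity E = 205.68 × 864.31m = 177771.2808m. Market value of debt D = 102543.1m × 110.53/100 = 113340.88843m.
Total capital V = 177771.2808 + 113340.88843 = 291112.16923.
Equity: weight = 177771.2808/291112.16923 = 0.6107; cost = 14.9%.
Bonds outstanding: weight = 113340.88843/291112.16923 = 0.3893; after-tax cost = 8.7% × (1 − 22%) = 6.7860%.
WACC = 0.6107 × 14.9000% + 0.3893 × 6.7860% = 11.7409%.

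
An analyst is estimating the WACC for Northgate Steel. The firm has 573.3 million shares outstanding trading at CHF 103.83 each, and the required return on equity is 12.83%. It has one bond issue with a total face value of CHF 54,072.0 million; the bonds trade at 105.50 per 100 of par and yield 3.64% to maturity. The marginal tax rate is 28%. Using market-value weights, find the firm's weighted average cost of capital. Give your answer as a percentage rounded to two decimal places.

7.83%

Market value of equity E = 103.83 × 573.3m = 59525.739m. Market value of debt D = 54072m × 105.5/100 = 57045.96m.
Total capital V = 59525.739 + 57045.96 = 116571.699.
Equity: weight = 59525.739/116571.699 = 0.5106; cost = 12.83%.
Bonds outstanding: weight = 57045.96/116571.699 = 0.4894; after-tax cost = 3.64% × (1 − 28%) = 2.6208%.
WACC = 0.5106 × 12.8300% + 0.4894 × 2.6208% = 7.8340%.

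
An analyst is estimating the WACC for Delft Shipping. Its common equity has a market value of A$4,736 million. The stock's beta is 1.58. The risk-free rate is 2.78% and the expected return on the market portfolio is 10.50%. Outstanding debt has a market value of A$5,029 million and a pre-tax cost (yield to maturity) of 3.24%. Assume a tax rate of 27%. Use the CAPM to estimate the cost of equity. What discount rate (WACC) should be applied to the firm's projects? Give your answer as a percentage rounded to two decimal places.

Market risk premium = 10.5% − 2.78% = 7.72%.
Cost of equity via CAPM: Re = 2.78% + 1.58 × 7.72% = 14.9776%.
Total capital V = 4736 + 5029 = 9765.
Equity: weight = 4736/9765 = 0.4850; cost = 14.9776%.
Debt: weight = 5029/9765 = 0.5150; after-tax cost = 3.24% × (1 − 27%) = 2.3652%.
WACC = 0.4850 × 14.9776% + 0.5150 × 2.3652% = 8.4822%.

8.48%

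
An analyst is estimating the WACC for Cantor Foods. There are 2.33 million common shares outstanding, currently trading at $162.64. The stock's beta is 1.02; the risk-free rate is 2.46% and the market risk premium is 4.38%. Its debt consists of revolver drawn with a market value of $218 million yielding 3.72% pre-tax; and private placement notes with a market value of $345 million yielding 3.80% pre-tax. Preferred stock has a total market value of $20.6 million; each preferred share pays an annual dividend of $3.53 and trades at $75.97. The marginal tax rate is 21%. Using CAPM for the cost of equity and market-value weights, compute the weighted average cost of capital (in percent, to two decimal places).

Cost of equity via CAPM: Re = 2.46% + 1.02 × 4.38% = 6.9276%.
Cost of preferred: Rp = 3.53 / 75.97 = 4.6466%.
Market value of equity E = 162.64 × 2.33m = 378.9512m.
Total capital V = 378.9512 + 20.6 + 218 + 345 = 962.5512.
Equity: weight = 378.9512/962.5512 = 0.3937; cost = 6.9276%.
Preferred: weight = 20.6/962.5512 = 0.0214; cost = 4.6466%.
Revolver drawn: weight = 218/962.5512 = 0.2265; after-tax cost = 3.72% × (1 − 21%) = 2.9388%.
Private placement notes: weight = 345/962.5512 = 0.3584; after-tax cost = 3.8% × (1 − 21%) = 3.0020%.
WACC = 0.3937 × 6.9276% + 0.0214 × 4.6466% + 0.2265 × 2.9388% + 0.3584 × 3.0020% = 4.5684%.

4.57%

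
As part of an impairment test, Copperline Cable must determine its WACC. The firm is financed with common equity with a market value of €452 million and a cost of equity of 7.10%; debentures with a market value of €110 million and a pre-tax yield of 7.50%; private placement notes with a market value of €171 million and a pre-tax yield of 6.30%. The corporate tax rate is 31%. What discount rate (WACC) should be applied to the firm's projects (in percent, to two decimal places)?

6.17%

Total capital V = 452 + 110 + 171 = 733.
Equity: weight = 452/733 = 0.6166; cost = 7.1%.
Debentures: weight = 110/733 = 0.1501; after-tax cost = 7.5% × (1 − 31%) = 5.1750%.
Private placement notes: weight = 171/733 = 0.2333; after-tax cost = 6.3% × (1 − 31%) = 4.3470%.
WACC = 0.6166 × 7.1000% + 0.1501 × 5.1750% + 0.2333 × 4.3470% = 6.1689%.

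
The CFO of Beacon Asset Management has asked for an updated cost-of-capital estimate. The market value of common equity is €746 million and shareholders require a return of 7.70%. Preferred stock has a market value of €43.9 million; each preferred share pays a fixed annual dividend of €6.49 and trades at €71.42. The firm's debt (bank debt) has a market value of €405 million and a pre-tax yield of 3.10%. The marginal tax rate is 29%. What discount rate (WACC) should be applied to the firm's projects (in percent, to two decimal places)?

5.89%

Cost of preferred: Rp = 6.49 / 71.42 = 9.0871%.
Total capital V = 746 + 43.9 + 405 = 1194.9.
Equity: weight = 746/1194.9 = 0.6243; cost = 7.7%.
Preferred: weight = 43.9/1194.9 = 0.0367; cost = 9.0871%.
Bank debt: weight = 405/1194.9 = 0.3389; after-tax cost = 3.1% × (1 − 29%) = 2.2010%.
WACC = 0.6243 × 7.7000% + 0.0367 × 9.0871% + 0.3389 × 2.2010% = 5.8871%.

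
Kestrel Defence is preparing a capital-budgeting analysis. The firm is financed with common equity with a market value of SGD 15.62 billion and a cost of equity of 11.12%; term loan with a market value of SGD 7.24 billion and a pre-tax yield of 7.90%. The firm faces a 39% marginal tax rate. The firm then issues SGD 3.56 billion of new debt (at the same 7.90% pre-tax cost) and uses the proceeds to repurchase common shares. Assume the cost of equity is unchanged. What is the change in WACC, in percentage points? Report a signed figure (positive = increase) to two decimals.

Current WACC:
Total capital V = 15.62 + 7.24 = 22.86.
Equity: weight = 15.62/22.86 = 0.6833; cost = 11.12%.
Term loan: weight = 7.24/22.86 = 0.3167; after-tax cost = 7.9% × (1 − 39%) = 4.8190%.
WACC = 0.6833 × 11.1200% + 0.3167 × 4.8190% = 9.1244%.
After the change:
Total capital V = 12.06 + 10.8 = 22.86.
Equity: weight = 12.06/22.86 = 0.5276; cost = 11.12%.
Term loan: weight = 10.8/22.86 = 0.4724; after-tax cost = 7.9% × (1 − 39%) = 4.8190%.
WACC = 0.5276 × 11.1200% + 0.4724 × 4.8190% = 8.1431%.
Change in WACC = 8.1431% − 9.1244% = -0.9813 pp.

-0.98 pp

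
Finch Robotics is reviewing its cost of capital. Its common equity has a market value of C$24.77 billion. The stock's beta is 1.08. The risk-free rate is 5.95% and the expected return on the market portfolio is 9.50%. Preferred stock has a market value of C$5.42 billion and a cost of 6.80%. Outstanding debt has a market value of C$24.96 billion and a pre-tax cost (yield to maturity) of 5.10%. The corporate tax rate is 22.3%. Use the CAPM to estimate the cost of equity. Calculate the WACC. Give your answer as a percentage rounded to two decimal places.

Market risk premium = 9.5% − 5.95% = 3.55%.
Cost of equity via CAPM: Re = 5.95% + 1.08 × 3.55% = 9.7840%.
Total capital V = 24.77 + 5.42 + 24.96 = 55.15.
Equity: weight = 24.77/55.15 = 0.4491; cost = 9.784%.
Preferred: weight = 5.42/55.15 = 0.0983; cost = 6.8%.
Debt: weight = 24.96/55.15 = 0.4526; after-tax cost = 5.1% × (1 − 22.3%) = 3.9627%.
WACC = 0.4491 × 9.7840% + 0.0983 × 6.8000% + 0.4526 × 3.9627% = 6.8561%.

6.86%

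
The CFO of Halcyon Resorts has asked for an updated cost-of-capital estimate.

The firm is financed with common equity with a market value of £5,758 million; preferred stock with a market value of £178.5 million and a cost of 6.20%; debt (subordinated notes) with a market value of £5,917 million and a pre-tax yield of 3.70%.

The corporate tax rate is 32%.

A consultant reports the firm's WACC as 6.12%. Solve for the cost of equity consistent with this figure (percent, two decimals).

9.82%

Total capital V = 5758 + 178.5 + 5917 = 11853.5.
Equity weight = 5758/11853.5 = 0.4858.
Preferred weight = 178.5/11853.5 = 0.0151.
Subordinated notes weight = 5917/11853.5 = 0.4992.
Debt contribution = 0.4992 × 3.7% × (1 − 32%) = 1.2559%.
Preferred contribution = 0.0151 × 6.2% = 0.0934%.
Required equity contribution = 6.12% − 1.3493% = 4.7707%.
Re = 4.7707% / 0.4858 = 9.8210%.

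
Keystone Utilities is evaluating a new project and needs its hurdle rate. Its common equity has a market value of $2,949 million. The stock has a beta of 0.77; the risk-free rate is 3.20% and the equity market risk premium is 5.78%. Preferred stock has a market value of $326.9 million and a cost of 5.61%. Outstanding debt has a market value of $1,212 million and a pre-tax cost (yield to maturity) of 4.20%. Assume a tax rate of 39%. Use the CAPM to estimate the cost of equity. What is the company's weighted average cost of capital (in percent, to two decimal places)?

6.13%

Cost of equity via CAPM: Re = 3.2% + 0.77 × 5.78% = 7.6506%.
Total capital V = 2949 + 326.9 + 1212 = 4487.9.
Equity: weight = 2949/4487.9 = 0.6571; cost = 7.6506%.
Preferred: weight = 326.9/4487.9 = 0.0728; cost = 5.61%.
Debt: weight = 1212/4487.9 = 0.2701; after-tax cost = 4.2% × (1 − 39%) = 2.5620%.
WACC = 0.6571 × 7.6506% + 0.0728 × 5.6100% + 0.2701 × 2.5620% = 6.1277%.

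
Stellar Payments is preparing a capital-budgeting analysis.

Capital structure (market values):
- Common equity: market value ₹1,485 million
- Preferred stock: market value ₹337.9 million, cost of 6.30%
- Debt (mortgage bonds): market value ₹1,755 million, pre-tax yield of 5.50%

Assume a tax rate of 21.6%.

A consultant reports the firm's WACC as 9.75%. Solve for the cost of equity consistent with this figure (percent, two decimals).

16.96%

Total capital V = 1485 + 337.9 + 1755 = 3577.9.
Equity weight = 1485/3577.9 = 0.4150.
Preferred weight = 337.9/3577.9 = 0.0944.
Mortgage bonds weight = 1755/3577.9 = 0.4905.
Debt contribution = 0.4905 × 5.5% × (1 − 21.6%) = 2.1151%.
Preferred contribution = 0.0944 × 6.3% = 0.5950%.
Required equity contribution = 9.75% − 2.7101% = 7.0399%.
Re = 7.0399% / 0.4150 = 16.9617%.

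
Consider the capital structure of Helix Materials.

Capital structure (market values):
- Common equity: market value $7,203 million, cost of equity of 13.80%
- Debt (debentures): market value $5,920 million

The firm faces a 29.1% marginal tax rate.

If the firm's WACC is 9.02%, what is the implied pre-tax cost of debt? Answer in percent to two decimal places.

4.52%

Total capital V = 7203 + 5920 = 13123.
Equity weight = 7203/13123 = 0.5489.
Debentures weight = 5920/13123 = 0.4511.
Equity contribution = 0.5489 × 13.8% = 7.5746%.
Remaining for debt = 9.02% − 7.5746% = 1.4454%.
Rd × (1 − 29.1%) × 0.4511 = 1.4454%  ⇒  Rd = 4.5191%.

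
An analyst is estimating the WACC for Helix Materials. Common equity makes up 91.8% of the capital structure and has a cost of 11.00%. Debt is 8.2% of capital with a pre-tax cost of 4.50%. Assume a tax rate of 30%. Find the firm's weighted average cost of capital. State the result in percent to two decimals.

After-tax cost of debt = 4.5% × (1 − 30%) = 3.1500%.
WACC = 0.918 × 11.0000% + 0.082 × 3.1500% = 10.3563%.

10.36%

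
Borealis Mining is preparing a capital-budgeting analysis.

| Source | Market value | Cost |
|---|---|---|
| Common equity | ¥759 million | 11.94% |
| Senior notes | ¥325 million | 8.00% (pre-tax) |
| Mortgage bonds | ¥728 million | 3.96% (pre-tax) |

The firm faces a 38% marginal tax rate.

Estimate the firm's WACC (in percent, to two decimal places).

Total capital V = 759 + 325 + 728 = 1812.
Equity: weight = 759/1812 = 0.4189; cost = 11.94%.
Senior notes: weight = 325/1812 = 0.1794; after-tax cost = 8% × (1 − 38%) = 4.9600%.
Mortgage bonds: weight = 728/1812 = 0.4018; after-tax cost = 3.96% × (1 − 38%) = 2.4552%.
WACC = 0.4189 × 11.9400% + 0.1794 × 4.9600% + 0.4018 × 2.4552% = 6.8774%.

6.88%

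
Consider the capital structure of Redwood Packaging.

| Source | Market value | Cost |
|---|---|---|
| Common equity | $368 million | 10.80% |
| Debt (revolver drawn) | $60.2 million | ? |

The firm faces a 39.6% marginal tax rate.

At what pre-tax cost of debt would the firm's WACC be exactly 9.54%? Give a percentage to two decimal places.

Total capital V = 368 + 60.2 = 428.2.
Equity weight = 368/428.2 = 0.8594.
Revolver drawn weight = 60.2/428.2 = 0.1406.
Equity contribution = 0.8594 × 10.8% = 9.2816%.
Remaining for debt = 9.54% − 9.2816% = 0.2584%.
Rd × (1 − 39.6%) × 0.1406 = 0.2584%  ⇒  Rd = 3.0425%.

3.04%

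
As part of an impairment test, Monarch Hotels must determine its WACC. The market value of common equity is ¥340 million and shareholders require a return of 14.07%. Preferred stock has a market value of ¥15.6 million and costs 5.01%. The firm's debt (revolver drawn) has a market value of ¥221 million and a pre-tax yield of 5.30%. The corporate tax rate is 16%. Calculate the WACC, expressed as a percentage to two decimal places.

10.14%

Total capital V = 340 + 15.6 + 221 = 576.6.
Equity: weight = 340/576.6 = 0.5897; cost = 14.07%.
Preferred: weight = 15.6/576.6 = 0.0271; cost = 5.01%.
Revolver drawn: weight = 221/576.6 = 0.3833; after-tax cost = 5.3% × (1 − 16%) = 4.4520%.
WACC = 0.5897 × 14.0700% + 0.0271 × 5.0100% + 0.3833 × 4.4520% = 10.1385%.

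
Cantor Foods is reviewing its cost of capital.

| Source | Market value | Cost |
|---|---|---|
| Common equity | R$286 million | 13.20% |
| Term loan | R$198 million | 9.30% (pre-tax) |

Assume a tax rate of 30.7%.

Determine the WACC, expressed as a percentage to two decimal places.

Total capital V = 286 + 198 = 484.
Equity: weight = 286/484 = 0.5909; cost = 13.2%.
Term loan: weight = 198/484 = 0.4091; after-tax cost = 9.3% × (1 − 30.7%) = 6.4449%.
WACC = 0.5909 × 13.2000% + 0.4091 × 6.4449% = 10.4366%.

10.44%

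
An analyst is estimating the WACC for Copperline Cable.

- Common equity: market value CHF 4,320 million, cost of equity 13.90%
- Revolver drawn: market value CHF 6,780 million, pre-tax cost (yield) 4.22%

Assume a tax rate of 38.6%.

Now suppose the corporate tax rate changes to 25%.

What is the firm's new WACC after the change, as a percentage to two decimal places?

After the change:
Total capital V = 4320 + 6780 = 11100.
Equity: weight = 4320/11100 = 0.3892; cost = 13.9%.
Revolver drawn: weight = 6780/11100 = 0.6108; after-tax cost = 4.22% × (1 − 25%) = 3.1650%.
WACC = 0.3892 × 13.9000% + 0.6108 × 3.1650% = 7.3429%.

7.34%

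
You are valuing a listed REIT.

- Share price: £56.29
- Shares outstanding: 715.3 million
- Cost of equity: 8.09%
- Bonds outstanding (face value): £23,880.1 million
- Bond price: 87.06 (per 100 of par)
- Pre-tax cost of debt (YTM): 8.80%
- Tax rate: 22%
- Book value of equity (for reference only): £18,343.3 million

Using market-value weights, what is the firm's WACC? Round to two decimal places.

7.67%

Market value of equity E = 56.29 × 715.3m = 40264.237m. Market value of debt D = 23880.1m × 87.06/100 = 20790.01506m.
Total capital V = 40264.237 + 20790.01506 = 61054.25206.
Equity: weight = 40264.237/61054.25206 = 0.6595; cost = 8.09%.
Bonds outstanding: weight = 20790.01506/61054.25206 = 0.3405; after-tax cost = 8.8% × (1 − 22%) = 6.8640%.
WACC = 0.6595 × 8.0900% + 0.3405 × 6.8640% = 7.6725%.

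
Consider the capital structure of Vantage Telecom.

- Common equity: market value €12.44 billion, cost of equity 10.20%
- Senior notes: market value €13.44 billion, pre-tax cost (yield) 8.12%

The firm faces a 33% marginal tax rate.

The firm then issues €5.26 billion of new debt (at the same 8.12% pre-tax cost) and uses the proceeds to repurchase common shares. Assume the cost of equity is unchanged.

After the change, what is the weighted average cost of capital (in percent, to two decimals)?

6.76%

After the change:
Total capital V = 7.18 + 18.7 = 25.88.
Equity: weight = 7.18/25.88 = 0.2774; cost = 10.2%.
Senior notes: weight = 18.7/25.88 = 0.7226; after-tax cost = 8.12% × (1 − 33%) = 5.4404%.
WACC = 0.2774 × 10.2000% + 0.7226 × 5.4404% = 6.7609%.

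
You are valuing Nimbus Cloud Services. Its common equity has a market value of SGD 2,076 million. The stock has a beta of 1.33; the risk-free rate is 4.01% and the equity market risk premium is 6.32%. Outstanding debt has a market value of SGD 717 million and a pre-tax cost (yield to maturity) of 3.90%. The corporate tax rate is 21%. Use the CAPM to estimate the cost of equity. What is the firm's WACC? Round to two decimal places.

10.02%

Cost of equity via CAPM: Re = 4.01% + 1.33 × 6.32% = 12.4156%.
Total capital V = 2076 + 717 = 2793.
Equity: weight = 2076/2793 = 0.7433; cost = 12.4156%.
Debt: weight = 717/2793 = 0.2567; after-tax cost = 3.9% × (1 − 21%) = 3.0810%.
WACC = 0.7433 × 12.4156% + 0.2567 × 3.0810% = 10.0193%.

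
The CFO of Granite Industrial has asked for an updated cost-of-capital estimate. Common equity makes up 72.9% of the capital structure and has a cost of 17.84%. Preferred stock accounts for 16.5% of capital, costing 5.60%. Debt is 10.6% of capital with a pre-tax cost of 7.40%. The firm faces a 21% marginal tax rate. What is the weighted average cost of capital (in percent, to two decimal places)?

After-tax cost of debt = 7.4% × (1 − 21%) = 5.8460%.
WACC = 0.729 × 17.8400% + 0.165 × 5.6000% + 0.106 × 5.8460% = 14.5490%.

14.55%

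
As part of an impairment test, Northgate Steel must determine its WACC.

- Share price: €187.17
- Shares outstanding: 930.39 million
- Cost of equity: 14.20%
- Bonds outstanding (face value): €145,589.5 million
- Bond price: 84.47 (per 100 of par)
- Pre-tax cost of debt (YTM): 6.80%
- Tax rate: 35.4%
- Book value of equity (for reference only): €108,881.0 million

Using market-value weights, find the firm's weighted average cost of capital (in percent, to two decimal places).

Market value of equity E = 187.17 × 930.39m = 174141.0963m. Market value of debt D = 145589.5m × 84.47/100 = 122979.45065m.
Total capital V = 174141.0963 + 122979.45065 = 297120.54695.
Equity: weight = 174141.0963/297120.54695 = 0.5861; cost = 14.2%.
Bonds outstanding: weight = 122979.45065/297120.54695 = 0.4139; after-tax cost = 6.8% × (1 − 35.4%) = 4.3928%.
WACC = 0.5861 × 14.2000% + 0.4139 × 4.3928% = 10.1408%.

10.14%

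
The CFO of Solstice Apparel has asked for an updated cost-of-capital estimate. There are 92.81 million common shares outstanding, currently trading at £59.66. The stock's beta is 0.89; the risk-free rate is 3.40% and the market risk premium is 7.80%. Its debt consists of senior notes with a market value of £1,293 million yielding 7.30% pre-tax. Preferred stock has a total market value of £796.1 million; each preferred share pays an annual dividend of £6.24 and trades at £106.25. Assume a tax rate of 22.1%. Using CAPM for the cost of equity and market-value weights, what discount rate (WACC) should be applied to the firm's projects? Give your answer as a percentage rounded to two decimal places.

9.09%

Cost of equity via CAPM: Re = 3.4% + 0.89 × 7.8% = 10.3420%.
Cost of preferred: Rp = 6.24 / 106.25 = 5.8729%.
Market value of equity E = 59.66 × 92.81m = 5537.0446m.
Total capital V = 5537.0446 + 796.1 + 1293 = 7626.1446.
Equity: weight = 5537.0446/7626.1446 = 0.7261; cost = 10.342%.
Preferred: weight = 796.1/7626.1446 = 0.1044; cost = 5.8729%.
Senior notes: weight = 1293/7626.1446 = 0.1695; after-tax cost = 7.3% × (1 − 22.1%) = 5.6867%.
WACC = 0.7261 × 10.3420% + 0.1044 × 5.8729% + 0.1695 × 5.6867% = 9.0862%.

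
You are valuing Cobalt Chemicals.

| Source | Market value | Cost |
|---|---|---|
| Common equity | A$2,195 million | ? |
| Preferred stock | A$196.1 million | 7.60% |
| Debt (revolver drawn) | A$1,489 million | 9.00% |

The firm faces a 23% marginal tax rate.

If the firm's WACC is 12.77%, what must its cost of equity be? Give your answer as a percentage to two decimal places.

Total capital V = 2195 + 196.1 + 1489 = 3880.1.
Equity weight = 2195/3880.1 = 0.5657.
Preferred weight = 196.1/3880.1 = 0.0505.
Revolver drawn weight = 1489/3880.1 = 0.3838.
Debt contribution = 0.3838 × 9% × (1 − 23%) = 2.6594%.
Preferred contribution = 0.0505 × 7.6% = 0.3841%.
Required equity contribution = 12.77% − 3.0435% = 9.7265%.
Re = 9.7265% / 0.5657 = 17.1935%.

17.19%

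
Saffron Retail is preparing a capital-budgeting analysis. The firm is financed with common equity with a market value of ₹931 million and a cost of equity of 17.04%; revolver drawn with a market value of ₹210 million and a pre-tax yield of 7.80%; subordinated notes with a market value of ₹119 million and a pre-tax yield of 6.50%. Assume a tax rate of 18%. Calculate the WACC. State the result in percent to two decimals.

Total capital V = 931 + 210 + 119 = 1260.
Equity: weight = 931/1260 = 0.7389; cost = 17.04%.
Revolver drawn: weight = 210/1260 = 0.1667; after-tax cost = 7.8% × (1 − 18%) = 6.3960%.
Subordinated notes: weight = 119/1260 = 0.0944; after-tax cost = 6.5% × (1 − 18%) = 5.3300%.
WACC = 0.7389 × 17.0400% + 0.1667 × 6.3960% + 0.0944 × 5.3300% = 14.1601%.

14.16%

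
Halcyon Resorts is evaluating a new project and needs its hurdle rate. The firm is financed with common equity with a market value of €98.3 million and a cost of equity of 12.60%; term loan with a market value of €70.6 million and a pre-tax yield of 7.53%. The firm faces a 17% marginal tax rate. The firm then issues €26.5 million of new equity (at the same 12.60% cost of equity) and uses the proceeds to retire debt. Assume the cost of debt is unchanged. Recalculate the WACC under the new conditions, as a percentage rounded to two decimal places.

After the change:
Total capital V = 124.8 + 44.1 = 168.9.
Equity: weight = 124.8/168.9 = 0.7389; cost = 12.6%.
Term loan: weight = 44.1/168.9 = 0.2611; after-tax cost = 7.53% × (1 − 17%) = 6.2499%.
WACC = 0.7389 × 12.6000% + 0.2611 × 6.2499% = 10.9420%.

10.94%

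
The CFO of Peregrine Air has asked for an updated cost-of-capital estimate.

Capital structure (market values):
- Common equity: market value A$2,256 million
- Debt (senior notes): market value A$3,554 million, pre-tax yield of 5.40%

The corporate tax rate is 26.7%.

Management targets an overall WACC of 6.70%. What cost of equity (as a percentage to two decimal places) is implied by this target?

11.02%

Total capital V = 2256 + 3554 = 5810.
Equity weight = 2256/5810 = 0.3883.
Senior notes weight = 3554/5810 = 0.6117.
Debt contribution = 0.6117 × 5.4% × (1 − 26.7%) = 2.4212%.
Required equity contribution = 6.7% − 2.4212% = 4.2788%.
Re = 4.2788% / 0.3883 = 11.0193%.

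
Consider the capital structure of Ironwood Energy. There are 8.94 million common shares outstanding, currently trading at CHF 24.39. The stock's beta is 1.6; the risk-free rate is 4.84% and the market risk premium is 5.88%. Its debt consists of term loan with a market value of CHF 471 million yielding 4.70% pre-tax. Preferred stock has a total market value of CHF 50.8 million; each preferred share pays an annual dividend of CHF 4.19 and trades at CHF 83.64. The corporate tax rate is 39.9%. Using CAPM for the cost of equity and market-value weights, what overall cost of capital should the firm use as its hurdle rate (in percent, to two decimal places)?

6.34%

Cost of equity via CAPM: Re = 4.84% + 1.6 × 5.88% = 14.2480%.
Cost of preferred: Rp = 4.19 / 83.64 = 5.0096%.
Market value of equity E = 24.39 × 8.94m = 218.0466m.
Total capital V = 218.0466 + 50.8 + 471 = 739.8466.
Equity: weight = 218.0466/739.8466 = 0.2947; cost = 14.248%.
Preferred: weight = 50.8/739.8466 = 0.0687; cost = 5.0096%.
Term loan: weight = 471/739.8466 = 0.6366; after-tax cost = 4.7% × (1 − 39.9%) = 2.8247%.
WACC = 0.2947 × 14.2480% + 0.0687 × 5.0096% + 0.6366 × 2.8247% = 6.3414%.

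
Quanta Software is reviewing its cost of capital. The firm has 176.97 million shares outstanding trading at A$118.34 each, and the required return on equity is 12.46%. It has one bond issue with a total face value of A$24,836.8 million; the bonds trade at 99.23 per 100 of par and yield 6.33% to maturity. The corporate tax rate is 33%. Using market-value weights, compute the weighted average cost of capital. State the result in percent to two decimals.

8.02%

Market value of equity E = 118.34 × 176.97m = 20942.6298m. Market value of debt D = 24836.8m × 99.23/100 = 24645.55664m.
Total capital V = 20942.6298 + 24645.55664 = 45588.18644.
Equity: weight = 20942.6298/45588.18644 = 0.4594; cost = 12.46%.
Bonds outstanding: weight = 24645.55664/45588.18644 = 0.5406; after-tax cost = 6.33% × (1 − 33%) = 4.2411%.
WACC = 0.4594 × 12.4600% + 0.5406 × 4.2411% = 8.0168%.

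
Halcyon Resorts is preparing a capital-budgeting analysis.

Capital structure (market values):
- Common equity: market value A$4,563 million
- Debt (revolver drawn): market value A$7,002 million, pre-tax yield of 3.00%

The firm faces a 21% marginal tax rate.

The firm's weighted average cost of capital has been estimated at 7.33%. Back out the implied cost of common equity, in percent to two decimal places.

Total capital V = 4563 + 7002 = 11565.
Equity weight = 4563/11565 = 0.3946.
Revolver drawn weight = 7002/11565 = 0.6054.
Debt contribution = 0.6054 × 3% × (1 − 21%) = 1.4349%.
Required equity contribution = 7.33% − 1.4349% = 5.8951%.
Re = 5.8951% / 0.3946 = 14.9412%.

14.94%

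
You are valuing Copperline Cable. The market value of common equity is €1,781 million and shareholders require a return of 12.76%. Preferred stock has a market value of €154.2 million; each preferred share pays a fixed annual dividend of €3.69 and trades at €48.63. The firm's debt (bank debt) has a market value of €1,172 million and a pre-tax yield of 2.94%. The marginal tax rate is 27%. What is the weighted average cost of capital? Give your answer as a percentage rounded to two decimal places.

Cost of preferred: Rp = 3.69 / 48.63 = 7.5879%.
Total capital V = 1781 + 154.2 + 1172 = 3107.2.
Equity: weight = 1781/3107.2 = 0.5732; cost = 12.76%.
Preferred: weight = 154.2/3107.2 = 0.0496; cost = 7.5879%.
Bank debt: weight = 1172/3107.2 = 0.3772; after-tax cost = 2.94% × (1 − 27%) = 2.1462%.
WACC = 0.5732 × 12.7600% + 0.0496 × 7.5879% + 0.3772 × 2.1462% = 8.4999%.

8.50%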